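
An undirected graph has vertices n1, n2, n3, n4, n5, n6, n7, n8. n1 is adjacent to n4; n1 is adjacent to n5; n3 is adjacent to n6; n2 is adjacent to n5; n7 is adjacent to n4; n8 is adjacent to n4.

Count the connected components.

From n1: component {n1, n2, n4, n5, n7, n8}.
From n3: component {n3, n6}.
That's 2 components.

2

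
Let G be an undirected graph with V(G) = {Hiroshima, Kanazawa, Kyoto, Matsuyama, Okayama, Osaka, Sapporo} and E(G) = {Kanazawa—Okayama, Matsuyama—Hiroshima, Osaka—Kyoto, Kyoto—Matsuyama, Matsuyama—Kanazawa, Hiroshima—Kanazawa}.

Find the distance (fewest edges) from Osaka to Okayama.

4

Distance 0: Osaka.
Distance 1: Kyoto.
Distance 2: Matsuyama.
Distance 3: Hiroshima, Kanazawa.
Distance 4: Okayama — contains Okayama.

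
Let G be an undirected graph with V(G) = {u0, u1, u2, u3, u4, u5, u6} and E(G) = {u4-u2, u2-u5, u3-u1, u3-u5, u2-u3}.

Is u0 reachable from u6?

u6 has no edges, so nothing is reachable from it.

No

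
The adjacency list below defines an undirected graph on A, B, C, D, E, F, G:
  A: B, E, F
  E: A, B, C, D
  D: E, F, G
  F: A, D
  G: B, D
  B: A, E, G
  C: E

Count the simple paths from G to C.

6

G–B–A–E–C
G–B–A–F–D–E–C
G–B–E–C
G–D–E–C
G–D–F–A–B–E–C
G–D–F–A–E–C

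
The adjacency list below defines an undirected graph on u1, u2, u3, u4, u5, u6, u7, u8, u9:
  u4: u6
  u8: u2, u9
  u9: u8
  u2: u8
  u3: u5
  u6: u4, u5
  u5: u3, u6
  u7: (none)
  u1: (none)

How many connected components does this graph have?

4

From u1: component {u1}.
From u2: component {u2, u8, u9}.
From u3: component {u3, u4, u5, u6}.
From u7: component {u7}.
That's 4 components.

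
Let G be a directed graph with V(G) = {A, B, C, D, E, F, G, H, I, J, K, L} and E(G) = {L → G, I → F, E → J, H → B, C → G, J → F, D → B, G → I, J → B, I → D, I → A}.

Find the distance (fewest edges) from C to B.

4

Distance 0: C.
Distance 1: G.
Distance 2: I.
Distance 3: A, D, F.
Distance 4: B — contains B.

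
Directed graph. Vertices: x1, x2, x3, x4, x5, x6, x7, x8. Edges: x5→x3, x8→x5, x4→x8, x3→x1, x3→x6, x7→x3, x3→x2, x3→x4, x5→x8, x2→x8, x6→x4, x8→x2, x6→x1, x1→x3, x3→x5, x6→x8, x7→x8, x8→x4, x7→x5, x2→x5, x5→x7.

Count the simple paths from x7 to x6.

x7→x3→x6
x7→x5→x3→x6
x7→x8→x2→x5→x3→x6
x7→x8→x5→x3→x6

4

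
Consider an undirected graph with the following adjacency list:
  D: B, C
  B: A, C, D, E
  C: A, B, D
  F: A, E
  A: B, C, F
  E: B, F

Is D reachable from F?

Explore from F.
Distance 1: reach A, E.
Distance 2: reach B, C.
Distance 3: reach D.
Found D.

Yes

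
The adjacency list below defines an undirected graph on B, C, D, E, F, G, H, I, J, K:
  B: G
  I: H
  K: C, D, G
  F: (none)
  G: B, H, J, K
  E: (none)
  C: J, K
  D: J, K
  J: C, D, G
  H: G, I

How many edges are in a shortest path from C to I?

Distance 0: C.
Distance 1: J, K.
Distance 2: D, G.
Distance 3: B, H.
Distance 4: I — contains I.

4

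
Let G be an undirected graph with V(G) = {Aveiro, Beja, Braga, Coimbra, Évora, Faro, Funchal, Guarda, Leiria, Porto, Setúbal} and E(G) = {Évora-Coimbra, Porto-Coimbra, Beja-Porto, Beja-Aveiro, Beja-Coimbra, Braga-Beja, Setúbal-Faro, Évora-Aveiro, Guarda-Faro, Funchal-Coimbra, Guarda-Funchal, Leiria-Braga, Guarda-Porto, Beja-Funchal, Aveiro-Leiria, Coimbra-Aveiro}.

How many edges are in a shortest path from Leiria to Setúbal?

6

Distance 0: Leiria.
Distance 1: Aveiro, Braga.
Distance 2: Beja, Coimbra, Évora.
Distance 3: Funchal, Porto.
Distance 4: Guarda.
Distance 5: Faro.
Distance 6: Setúbal — contains Setúbal.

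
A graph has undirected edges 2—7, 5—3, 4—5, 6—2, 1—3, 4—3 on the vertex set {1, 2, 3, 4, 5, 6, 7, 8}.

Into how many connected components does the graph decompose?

From 1: component {1, 3, 4, 5}.
From 2: component {2, 6, 7}.
From 8: component {8}.
That's 3 components.

3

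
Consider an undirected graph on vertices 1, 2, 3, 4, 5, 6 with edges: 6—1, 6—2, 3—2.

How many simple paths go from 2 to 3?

1

2–3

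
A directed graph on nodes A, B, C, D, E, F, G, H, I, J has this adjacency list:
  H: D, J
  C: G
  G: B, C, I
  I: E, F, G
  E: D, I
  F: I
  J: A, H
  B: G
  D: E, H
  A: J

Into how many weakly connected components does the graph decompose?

1

From A: component {A, B, C, D, E, F, G, H, I, J}.
That's 1 component.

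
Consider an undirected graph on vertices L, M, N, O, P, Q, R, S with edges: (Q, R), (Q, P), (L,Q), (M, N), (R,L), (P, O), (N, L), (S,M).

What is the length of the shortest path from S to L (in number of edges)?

3

Distance 0: S.
Distance 1: M.
Distance 2: N.
Distance 3: L — contains L.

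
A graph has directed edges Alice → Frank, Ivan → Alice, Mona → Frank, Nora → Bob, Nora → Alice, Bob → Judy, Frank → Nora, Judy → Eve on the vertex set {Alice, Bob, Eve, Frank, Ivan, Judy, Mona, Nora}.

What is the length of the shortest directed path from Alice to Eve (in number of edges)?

5

Distance 0: Alice.
Distance 1: Frank.
Distance 2: Nora.
Distance 3: Bob.
Distance 4: Judy.
Distance 5: Eve — contains Eve.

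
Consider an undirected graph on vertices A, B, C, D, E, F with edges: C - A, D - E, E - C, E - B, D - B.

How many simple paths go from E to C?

E–C

1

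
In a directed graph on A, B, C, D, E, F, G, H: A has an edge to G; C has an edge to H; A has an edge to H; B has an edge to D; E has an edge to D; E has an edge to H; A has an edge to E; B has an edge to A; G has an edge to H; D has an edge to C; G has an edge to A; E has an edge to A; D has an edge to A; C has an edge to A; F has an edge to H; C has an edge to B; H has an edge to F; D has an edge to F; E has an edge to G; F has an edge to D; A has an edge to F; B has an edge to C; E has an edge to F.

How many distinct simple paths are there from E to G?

E→A→G
E→D→A→G
E→D→C→A→G
E→D→C→B→A→G
E→F→D→A→G
E→F→D→C→A→G
E→F→D→C→B→A→G
E→G
E→H→F→D→A→G
E→H→F→D→C→A→G
E→H→F→D→C→B→A→G

11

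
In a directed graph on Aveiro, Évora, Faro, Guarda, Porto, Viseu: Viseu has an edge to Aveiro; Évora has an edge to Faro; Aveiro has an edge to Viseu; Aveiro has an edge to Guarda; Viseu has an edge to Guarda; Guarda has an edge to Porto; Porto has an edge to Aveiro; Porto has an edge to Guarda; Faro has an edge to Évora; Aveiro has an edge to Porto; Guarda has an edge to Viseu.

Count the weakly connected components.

2

From Aveiro: component {Aveiro, Guarda, Porto, Viseu}.
From Évora: component {Évora, Faro}.
That's 2 components.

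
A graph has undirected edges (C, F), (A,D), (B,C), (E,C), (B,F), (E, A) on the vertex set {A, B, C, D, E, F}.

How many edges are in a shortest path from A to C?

Distance 0: A.
Distance 1: D, E.
Distance 2: C — contains C.

2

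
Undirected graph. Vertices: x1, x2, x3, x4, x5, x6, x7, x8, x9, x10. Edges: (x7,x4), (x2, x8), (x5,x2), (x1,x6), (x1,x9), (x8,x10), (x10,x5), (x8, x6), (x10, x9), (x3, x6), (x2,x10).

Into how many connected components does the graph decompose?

From x1: component {x1, x2, x3, x5, x6, x8, x9, x10}.
From x4: component {x4, x7}.
That's 2 components.

2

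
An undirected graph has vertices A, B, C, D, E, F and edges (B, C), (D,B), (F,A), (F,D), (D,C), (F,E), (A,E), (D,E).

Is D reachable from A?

Yes

Explore from A.
Distance 1: reach E, F.
Distance 2: reach D.
Found D.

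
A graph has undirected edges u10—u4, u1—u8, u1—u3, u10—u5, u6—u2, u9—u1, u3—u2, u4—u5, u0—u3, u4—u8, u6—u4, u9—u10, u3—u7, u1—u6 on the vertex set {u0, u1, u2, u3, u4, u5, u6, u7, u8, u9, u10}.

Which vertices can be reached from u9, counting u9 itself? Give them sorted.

u0, u1, u2, u3, u4, u5, u6, u7, u8, u9, u10

Start at u9.
Its neighbours: u1, u10.
Then their neighbours: u3, u4, u5, u6, u8.
Then next layer: u0, u2, u7.
Every vertex is now reached.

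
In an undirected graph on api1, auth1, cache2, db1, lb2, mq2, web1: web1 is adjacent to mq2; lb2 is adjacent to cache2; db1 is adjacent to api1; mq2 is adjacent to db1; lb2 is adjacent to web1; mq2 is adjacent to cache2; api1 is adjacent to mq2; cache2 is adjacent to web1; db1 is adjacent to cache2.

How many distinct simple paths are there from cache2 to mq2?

cache2–db1–api1–mq2
cache2–db1–mq2
cache2–lb2–web1–mq2
cache2–mq2
cache2–web1–mq2

5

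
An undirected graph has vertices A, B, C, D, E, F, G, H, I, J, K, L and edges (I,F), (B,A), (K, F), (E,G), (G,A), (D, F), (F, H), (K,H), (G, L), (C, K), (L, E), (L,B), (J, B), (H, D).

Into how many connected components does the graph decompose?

2

From A: component {A, B, E, G, J, L}.
From C: component {C, D, F, H, I, K}.
That's 2 components.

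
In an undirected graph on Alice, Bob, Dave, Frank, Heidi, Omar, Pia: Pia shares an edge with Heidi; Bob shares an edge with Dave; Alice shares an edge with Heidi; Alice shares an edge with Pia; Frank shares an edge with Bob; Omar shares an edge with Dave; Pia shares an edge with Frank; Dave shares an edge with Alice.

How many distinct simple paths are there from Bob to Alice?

Bob–Dave–Alice
Bob–Frank–Pia–Alice
Bob–Frank–Pia–Heidi–Alice

3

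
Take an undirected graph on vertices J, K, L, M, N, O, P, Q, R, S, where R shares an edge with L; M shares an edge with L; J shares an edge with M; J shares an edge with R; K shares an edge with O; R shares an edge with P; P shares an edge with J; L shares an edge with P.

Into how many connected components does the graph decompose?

5

From J: component {J, L, M, P, R}.
From K: component {K, O}.
From N: component {N}.
From Q: component {Q}.
From S: component {S}.
That's 5 components.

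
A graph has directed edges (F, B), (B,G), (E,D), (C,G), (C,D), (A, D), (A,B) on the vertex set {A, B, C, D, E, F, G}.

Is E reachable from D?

No

D has no outgoing edges, so nothing is reachable from it.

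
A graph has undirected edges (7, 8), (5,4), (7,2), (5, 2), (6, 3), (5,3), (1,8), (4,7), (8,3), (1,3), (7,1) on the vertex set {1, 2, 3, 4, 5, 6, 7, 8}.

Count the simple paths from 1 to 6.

1–3–6
1–7–2–5–3–6
1–7–4–5–3–6
1–7–8–3–6
1–8–3–6
1–8–7–2–5–3–6
1–8–7–4–5–3–6

7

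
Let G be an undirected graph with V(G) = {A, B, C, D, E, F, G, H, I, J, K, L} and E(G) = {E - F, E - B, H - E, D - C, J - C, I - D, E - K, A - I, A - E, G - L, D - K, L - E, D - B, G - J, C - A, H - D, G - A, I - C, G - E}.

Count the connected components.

From A: component {A, B, C, D, E, F, G, H, I, J, K, L}.
That's 1 component.

1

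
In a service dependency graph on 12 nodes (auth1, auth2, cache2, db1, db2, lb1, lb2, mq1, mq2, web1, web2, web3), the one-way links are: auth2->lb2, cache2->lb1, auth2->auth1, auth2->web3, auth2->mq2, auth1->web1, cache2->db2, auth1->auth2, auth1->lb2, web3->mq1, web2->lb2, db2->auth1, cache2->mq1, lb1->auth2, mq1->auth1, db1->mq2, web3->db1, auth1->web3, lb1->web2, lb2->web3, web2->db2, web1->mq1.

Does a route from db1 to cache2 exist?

No

Explore from db1.
Distance 1: reach mq2.
The search from db1 is exhausted; no directed path reaches cache2.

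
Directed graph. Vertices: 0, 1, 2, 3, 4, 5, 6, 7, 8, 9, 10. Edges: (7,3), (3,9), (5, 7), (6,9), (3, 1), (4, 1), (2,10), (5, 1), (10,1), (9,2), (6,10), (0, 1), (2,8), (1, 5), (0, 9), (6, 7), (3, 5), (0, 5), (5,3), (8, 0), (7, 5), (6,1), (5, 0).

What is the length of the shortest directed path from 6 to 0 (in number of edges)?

Distance 0: 6.
Distance 1: 1, 7, 9, 10.
Distance 2: 2, 3, 5.
Distance 3: 0, 8 — contains 0.

3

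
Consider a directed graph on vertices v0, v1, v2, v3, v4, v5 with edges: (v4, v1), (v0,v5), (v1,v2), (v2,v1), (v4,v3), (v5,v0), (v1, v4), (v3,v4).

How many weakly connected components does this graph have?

2

From v0: component {v0, v5}.
From v1: component {v1, v2, v3, v4}.
That's 2 components.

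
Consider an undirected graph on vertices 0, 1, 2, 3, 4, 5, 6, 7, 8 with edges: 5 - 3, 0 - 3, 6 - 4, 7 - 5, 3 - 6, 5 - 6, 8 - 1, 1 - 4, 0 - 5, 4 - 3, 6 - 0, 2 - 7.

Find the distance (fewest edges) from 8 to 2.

6

Distance 0: 8.
Distance 1: 1.
Distance 2: 4.
Distance 3: 3, 6.
Distance 4: 0, 5.
Distance 5: 7.
Distance 6: 2 — contains 2.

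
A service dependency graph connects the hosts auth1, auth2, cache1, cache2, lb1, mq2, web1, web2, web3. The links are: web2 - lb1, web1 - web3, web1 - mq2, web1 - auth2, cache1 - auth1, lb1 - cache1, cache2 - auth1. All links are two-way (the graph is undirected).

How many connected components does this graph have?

From auth1: component {auth1, cache1, cache2, lb1, web2}.
From auth2: component {auth2, mq2, web1, web3}.
That's 2 components.

2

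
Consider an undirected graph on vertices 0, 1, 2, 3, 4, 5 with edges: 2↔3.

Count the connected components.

5

From 0: component {0}.
From 1: component {1}.
From 2: component {2, 3}.
From 4: component {4}.
From 5: component {5}.
That's 5 components.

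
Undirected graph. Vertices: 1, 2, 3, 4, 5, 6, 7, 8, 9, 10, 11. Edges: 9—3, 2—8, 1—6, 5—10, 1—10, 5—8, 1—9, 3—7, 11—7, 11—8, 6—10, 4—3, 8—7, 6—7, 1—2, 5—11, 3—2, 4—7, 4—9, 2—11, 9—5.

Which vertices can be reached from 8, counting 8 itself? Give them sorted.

1, 2, 3, 4, 5, 6, 7, 8, 9, 10, 11

Start at 8.
Its neighbours: 2, 5, 7, 11.
Then their neighbours: 1, 3, 4, 6, 9, 10.
Every vertex is now reached.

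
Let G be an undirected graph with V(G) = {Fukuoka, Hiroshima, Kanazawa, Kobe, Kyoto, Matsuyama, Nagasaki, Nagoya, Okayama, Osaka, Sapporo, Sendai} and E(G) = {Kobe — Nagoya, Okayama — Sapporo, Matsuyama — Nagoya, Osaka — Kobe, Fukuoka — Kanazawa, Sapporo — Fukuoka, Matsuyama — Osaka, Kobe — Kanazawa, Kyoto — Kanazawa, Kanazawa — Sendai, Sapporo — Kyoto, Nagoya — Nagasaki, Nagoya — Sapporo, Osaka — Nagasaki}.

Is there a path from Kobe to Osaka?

Yes

Explore from Kobe.
Distance 1: reach Kanazawa, Nagoya, Osaka.
Found Osaka.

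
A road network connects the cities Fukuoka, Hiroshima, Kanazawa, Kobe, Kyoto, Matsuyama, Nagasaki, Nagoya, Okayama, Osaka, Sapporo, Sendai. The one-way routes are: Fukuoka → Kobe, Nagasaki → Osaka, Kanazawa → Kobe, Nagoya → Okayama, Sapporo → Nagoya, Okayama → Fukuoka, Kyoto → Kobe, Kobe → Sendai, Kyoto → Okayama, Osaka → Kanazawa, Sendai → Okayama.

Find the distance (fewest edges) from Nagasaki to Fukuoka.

Distance 0: Nagasaki.
Distance 1: Osaka.
Distance 2: Kanazawa.
Distance 3: Kobe.
Distance 4: Sendai.
Distance 5: Okayama.
Distance 6: Fukuoka — contains Fukuoka.

6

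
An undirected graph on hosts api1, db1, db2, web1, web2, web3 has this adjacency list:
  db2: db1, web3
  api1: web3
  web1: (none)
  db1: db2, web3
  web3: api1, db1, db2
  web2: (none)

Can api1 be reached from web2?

No

web2 has no edges, so nothing is reachable from it.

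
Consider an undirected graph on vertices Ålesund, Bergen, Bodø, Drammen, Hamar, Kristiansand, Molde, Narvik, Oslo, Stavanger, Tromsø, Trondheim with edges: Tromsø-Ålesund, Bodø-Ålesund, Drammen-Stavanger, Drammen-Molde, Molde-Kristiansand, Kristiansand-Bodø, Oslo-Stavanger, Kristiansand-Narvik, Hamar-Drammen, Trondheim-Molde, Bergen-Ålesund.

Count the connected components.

From Ålesund: component {Ålesund, Bergen, Bodø, Drammen, Hamar, Kristiansand, Molde, Narvik, Oslo, Stavanger, Tromsø, Trondheim}.
That's 1 component.

1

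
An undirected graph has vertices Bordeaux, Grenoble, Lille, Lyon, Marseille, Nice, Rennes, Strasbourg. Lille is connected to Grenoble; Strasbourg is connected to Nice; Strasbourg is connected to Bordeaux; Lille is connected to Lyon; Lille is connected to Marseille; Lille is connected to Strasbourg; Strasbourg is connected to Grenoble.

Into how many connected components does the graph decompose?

2

From Bordeaux: component {Bordeaux, Grenoble, Lille, Lyon, Marseille, Nice, Strasbourg}.
From Rennes: component {Rennes}.
That's 2 components.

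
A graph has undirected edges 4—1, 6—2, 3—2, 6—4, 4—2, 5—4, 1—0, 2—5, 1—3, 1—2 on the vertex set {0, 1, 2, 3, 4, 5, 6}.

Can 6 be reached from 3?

Yes

Explore from 3.
Distance 1: reach 1, 2.
Distance 2: reach 0, 4, 5, 6.
Found 6.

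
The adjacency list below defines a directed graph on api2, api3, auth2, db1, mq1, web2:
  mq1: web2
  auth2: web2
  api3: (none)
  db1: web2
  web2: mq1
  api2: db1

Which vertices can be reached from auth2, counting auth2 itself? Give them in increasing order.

auth2, mq1, web2

Start at auth2.
Its neighbours: web2.
Then their neighbours: mq1.
Nothing further is reachable.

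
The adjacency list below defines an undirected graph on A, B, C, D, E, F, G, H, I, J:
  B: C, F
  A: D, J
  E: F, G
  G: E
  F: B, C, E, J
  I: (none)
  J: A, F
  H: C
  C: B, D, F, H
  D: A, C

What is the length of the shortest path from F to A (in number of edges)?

2

Distance 0: F.
Distance 1: B, C, E, J.
Distance 2: A, D, G, H — contains A.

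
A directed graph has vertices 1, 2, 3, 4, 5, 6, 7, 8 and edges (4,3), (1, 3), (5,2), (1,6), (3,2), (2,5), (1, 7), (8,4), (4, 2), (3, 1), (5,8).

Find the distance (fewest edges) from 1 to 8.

4

Distance 0: 1.
Distance 1: 3, 6, 7.
Distance 2: 2.
Distance 3: 5.
Distance 4: 8 — contains 8.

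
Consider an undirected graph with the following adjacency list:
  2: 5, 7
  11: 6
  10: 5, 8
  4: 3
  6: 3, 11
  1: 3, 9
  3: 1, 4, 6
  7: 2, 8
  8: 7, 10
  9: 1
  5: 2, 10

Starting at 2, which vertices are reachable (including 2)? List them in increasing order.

Start at 2.
Its neighbours: 5, 7.
Then their neighbours: 8, 10.
Nothing further is reachable.

2, 5, 7, 8, 10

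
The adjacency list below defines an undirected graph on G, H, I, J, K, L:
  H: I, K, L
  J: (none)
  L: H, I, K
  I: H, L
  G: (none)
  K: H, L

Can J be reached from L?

No

Explore from L.
Distance 1: reach H, I, K.
The search is exhausted without reaching J; it lies in a different component.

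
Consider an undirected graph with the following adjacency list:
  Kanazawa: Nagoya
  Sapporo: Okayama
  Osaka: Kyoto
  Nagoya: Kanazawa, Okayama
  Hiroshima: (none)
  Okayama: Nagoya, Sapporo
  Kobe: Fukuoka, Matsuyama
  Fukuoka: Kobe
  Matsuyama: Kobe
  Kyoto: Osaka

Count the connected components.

From Fukuoka: component {Fukuoka, Kobe, Matsuyama}.
From Hiroshima: component {Hiroshima}.
From Kanazawa: component {Kanazawa, Nagoya, Okayama, Sapporo}.
From Kyoto: component {Kyoto, Osaka}.
That's 4 components.

4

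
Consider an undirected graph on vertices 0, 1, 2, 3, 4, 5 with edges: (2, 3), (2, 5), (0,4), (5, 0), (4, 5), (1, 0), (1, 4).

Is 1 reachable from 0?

Yes

Explore from 0.
Distance 1: reach 1, 4, 5.
Found 1.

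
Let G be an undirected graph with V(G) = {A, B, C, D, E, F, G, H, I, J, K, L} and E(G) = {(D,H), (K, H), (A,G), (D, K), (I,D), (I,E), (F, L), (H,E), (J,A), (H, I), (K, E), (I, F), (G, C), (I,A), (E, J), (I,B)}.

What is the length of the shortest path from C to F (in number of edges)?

4

Distance 0: C.
Distance 1: G.
Distance 2: A.
Distance 3: I, J.
Distance 4: B, D, E, F, H — contains F.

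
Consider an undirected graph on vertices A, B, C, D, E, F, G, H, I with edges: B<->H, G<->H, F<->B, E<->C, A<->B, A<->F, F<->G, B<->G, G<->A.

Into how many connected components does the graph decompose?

From A: component {A, B, F, G, H}.
From C: component {C, E}.
From D: component {D}.
From I: component {I}.
That's 4 components.

4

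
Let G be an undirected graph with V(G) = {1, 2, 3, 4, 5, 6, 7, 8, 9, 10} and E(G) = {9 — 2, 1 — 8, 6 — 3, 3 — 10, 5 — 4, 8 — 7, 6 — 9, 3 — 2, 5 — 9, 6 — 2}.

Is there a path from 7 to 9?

Explore from 7.
Distance 1: reach 8.
Distance 2: reach 1.
The search is exhausted without reaching 9; it lies in a different component.

No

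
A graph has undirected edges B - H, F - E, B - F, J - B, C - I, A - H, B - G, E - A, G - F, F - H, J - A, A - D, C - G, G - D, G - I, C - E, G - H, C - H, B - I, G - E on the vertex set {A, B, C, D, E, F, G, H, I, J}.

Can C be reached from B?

Explore from B.
Distance 1: reach F, G, H, I, J.
Distance 2: reach A, C, D, E.
Found C.

Yes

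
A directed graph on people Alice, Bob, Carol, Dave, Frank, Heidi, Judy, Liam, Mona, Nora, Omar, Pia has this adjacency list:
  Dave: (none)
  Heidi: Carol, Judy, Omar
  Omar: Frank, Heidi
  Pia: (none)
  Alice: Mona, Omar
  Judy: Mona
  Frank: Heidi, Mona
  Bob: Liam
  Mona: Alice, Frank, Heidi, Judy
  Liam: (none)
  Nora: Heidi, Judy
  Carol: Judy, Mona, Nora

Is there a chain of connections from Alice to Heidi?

Yes

Explore from Alice.
Distance 1: reach Mona, Omar.
Distance 2: reach Frank, Heidi, Judy.
Found Heidi.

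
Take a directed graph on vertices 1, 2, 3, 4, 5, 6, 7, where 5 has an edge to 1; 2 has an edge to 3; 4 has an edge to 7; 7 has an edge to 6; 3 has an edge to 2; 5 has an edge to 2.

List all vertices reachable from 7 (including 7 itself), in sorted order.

Start at 7.
Its neighbours: 6.
Nothing further is reachable.

6, 7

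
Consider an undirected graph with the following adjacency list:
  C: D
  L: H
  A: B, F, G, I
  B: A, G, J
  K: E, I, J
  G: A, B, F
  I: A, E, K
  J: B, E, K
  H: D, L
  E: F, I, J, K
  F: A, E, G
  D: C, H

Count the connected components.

2

From A: component {A, B, E, F, G, I, J, K}.
From C: component {C, D, H, L}.
That's 2 components.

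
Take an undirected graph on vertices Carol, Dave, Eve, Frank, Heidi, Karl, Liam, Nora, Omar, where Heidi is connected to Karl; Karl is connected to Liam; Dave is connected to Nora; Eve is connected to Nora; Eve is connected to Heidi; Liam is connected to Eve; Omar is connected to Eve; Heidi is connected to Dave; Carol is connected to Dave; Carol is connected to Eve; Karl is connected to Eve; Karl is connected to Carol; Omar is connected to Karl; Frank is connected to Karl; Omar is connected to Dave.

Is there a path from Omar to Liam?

Explore from Omar.
Distance 1: reach Dave, Eve, Karl.
Distance 2: reach Carol, Frank, Heidi, Liam, Nora.
Found Liam.

Yes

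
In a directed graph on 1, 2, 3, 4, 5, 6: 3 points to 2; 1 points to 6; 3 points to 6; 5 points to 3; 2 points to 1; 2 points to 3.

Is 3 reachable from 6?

6 has no outgoing edges, so nothing is reachable from it.

No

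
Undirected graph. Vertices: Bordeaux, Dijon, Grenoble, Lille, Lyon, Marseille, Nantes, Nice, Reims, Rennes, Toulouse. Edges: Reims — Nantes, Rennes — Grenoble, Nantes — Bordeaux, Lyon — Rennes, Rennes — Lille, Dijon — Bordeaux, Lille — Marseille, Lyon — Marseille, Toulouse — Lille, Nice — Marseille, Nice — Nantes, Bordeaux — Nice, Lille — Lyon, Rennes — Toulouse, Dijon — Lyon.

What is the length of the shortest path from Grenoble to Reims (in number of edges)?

Distance 0: Grenoble.
Distance 1: Rennes.
Distance 2: Lille, Lyon, Toulouse.
Distance 3: Dijon, Marseille.
Distance 4: Bordeaux, Nice.
Distance 5: Nantes.
Distance 6: Reims — contains Reims.

6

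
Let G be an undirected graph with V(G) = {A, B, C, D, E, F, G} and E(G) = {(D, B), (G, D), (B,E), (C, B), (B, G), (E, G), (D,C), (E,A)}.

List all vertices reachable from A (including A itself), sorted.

A, B, C, D, E, G

Start at A.
Its neighbours: E.
Then their neighbours: B, G.
Then next layer: C, D.
Nothing further is reachable.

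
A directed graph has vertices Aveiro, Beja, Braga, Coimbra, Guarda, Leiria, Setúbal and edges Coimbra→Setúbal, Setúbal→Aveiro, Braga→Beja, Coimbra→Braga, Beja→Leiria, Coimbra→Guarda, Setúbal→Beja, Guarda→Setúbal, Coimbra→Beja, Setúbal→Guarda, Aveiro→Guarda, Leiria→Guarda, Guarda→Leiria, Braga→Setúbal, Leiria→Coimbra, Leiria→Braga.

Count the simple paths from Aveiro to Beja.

Aveiro→Guarda→Leiria→Braga→Beja
Aveiro→Guarda→Leiria→Braga→Setúbal→Beja
Aveiro→Guarda→Leiria→Coimbra→Beja
Aveiro→Guarda→Leiria→Coimbra→Braga→Beja
Aveiro→Guarda→Leiria→Coimbra→Braga→Setúbal→Beja
Aveiro→Guarda→Leiria→Coimbra→Setúbal→Beja
Aveiro→Guarda→Setúbal→Beja

7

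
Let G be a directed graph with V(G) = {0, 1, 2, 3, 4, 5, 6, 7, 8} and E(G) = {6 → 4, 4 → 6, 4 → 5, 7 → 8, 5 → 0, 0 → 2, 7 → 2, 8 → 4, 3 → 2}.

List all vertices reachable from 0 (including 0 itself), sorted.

0, 2

Start at 0.
Its neighbours: 2.
Nothing further is reachable.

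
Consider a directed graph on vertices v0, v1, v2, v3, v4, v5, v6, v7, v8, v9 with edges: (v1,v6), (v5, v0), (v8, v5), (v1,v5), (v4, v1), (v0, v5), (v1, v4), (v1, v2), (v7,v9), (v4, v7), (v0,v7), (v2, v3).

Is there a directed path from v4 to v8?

No

Explore from v4.
Distance 1: reach v1, v7.
Distance 2: reach v2, v5, v6, v9.
Distance 3: reach v0, v3.
The search from v4 is exhausted; no directed path reaches v8.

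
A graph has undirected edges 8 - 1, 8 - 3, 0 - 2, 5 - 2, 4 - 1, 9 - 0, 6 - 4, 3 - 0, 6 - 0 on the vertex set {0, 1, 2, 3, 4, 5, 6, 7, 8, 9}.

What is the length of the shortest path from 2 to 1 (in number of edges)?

Distance 0: 2.
Distance 1: 0, 5.
Distance 2: 3, 6, 9.
Distance 3: 4, 8.
Distance 4: 1 — contains 1.

4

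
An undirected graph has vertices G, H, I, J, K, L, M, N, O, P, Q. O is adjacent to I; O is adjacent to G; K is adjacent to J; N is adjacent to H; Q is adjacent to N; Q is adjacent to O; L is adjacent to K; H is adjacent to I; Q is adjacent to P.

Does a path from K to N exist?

Explore from K.
Distance 1: reach J, L.
The search is exhausted without reaching N; it lies in a different component.

No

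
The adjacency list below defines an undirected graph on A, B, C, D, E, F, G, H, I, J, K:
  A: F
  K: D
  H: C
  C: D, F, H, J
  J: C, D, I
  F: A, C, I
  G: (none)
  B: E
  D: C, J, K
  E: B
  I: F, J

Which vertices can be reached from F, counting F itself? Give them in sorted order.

Start at F.
Its neighbours: A, C, I.
Then their neighbours: D, H, J.
Then next layer: K.
Nothing further is reachable.

A, C, D, F, H, I, J, K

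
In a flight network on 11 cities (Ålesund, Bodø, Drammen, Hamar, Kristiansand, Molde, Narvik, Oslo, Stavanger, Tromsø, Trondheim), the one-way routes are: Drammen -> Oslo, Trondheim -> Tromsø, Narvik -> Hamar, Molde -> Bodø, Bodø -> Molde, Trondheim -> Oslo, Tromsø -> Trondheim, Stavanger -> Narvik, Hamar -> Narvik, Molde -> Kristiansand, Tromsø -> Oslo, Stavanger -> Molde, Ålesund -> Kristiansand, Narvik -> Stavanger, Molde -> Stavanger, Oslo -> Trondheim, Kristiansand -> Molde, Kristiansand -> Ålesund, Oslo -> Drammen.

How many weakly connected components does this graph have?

2

From Ålesund: component {Ålesund, Bodø, Hamar, Kristiansand, Molde, Narvik, Stavanger}.
From Drammen: component {Drammen, Oslo, Tromsø, Trondheim}.
That's 2 components.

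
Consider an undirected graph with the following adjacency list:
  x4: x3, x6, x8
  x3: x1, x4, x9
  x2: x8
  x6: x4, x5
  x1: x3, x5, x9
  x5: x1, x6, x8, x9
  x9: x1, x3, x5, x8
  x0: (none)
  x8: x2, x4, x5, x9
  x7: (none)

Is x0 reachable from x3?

Explore from x3.
Distance 1: reach x1, x4, x9.
Distance 2: reach x5, x6, x8.
Distance 3: reach x2.
The search is exhausted without reaching x0; it lies in a different component.

No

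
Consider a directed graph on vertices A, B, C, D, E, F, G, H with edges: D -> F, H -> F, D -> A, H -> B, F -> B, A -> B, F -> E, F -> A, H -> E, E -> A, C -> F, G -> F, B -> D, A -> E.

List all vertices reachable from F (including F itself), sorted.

A, B, D, E, F

Start at F.
Its neighbours: A, B, E.
Then their neighbours: D.
Nothing further is reachable.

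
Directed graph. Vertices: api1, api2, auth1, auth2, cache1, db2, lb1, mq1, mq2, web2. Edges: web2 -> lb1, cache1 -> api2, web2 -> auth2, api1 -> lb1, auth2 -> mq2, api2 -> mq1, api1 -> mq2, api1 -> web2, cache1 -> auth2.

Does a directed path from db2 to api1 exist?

No

db2 has no outgoing edges, so nothing is reachable from it.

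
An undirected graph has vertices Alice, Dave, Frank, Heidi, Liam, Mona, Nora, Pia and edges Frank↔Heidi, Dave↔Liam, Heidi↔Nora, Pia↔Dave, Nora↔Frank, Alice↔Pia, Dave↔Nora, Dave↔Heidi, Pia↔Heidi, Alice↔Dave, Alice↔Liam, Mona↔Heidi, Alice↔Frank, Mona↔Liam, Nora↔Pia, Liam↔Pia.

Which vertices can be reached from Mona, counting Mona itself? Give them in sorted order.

Alice, Dave, Frank, Heidi, Liam, Mona, Nora, Pia

Start at Mona.
Its neighbours: Heidi, Liam.
Then their neighbours: Alice, Dave, Frank, Nora, Pia.
Every vertex is now reached.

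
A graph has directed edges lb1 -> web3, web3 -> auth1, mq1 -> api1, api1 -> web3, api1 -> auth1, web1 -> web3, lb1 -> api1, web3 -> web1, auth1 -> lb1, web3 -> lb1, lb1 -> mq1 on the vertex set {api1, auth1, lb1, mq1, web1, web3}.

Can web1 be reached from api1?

Explore from api1.
Distance 1: reach auth1, web3.
Distance 2: reach lb1, web1.
Found web1.

Yes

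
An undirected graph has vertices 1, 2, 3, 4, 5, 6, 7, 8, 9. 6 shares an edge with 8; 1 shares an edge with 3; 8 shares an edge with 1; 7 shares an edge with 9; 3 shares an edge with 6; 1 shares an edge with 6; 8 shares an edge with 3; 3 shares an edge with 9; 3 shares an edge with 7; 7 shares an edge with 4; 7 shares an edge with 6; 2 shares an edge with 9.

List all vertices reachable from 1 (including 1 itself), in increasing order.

1, 2, 3, 4, 6, 7, 8, 9

Start at 1.
Its neighbours: 3, 6, 8.
Then their neighbours: 7, 9.
Then next layer: 2, 4.
Nothing further is reachable.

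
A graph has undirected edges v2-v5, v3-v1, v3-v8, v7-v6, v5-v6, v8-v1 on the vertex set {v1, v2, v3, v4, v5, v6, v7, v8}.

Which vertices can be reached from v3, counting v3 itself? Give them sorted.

v1, v3, v8

Start at v3.
Its neighbours: v1, v8.
Nothing further is reachable.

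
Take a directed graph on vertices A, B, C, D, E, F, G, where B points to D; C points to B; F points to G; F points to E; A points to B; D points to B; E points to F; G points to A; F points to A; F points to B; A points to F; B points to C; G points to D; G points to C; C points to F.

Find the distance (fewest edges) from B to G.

Distance 0: B.
Distance 1: C, D.
Distance 2: F.
Distance 3: A, E, G — contains G.

3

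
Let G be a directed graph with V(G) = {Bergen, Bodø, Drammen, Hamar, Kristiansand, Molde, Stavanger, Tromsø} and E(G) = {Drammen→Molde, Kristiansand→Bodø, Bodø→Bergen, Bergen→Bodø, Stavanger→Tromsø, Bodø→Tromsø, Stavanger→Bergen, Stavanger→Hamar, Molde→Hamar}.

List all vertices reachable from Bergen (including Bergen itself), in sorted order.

Start at Bergen.
Its neighbours: Bodø.
Then their neighbours: Tromsø.
Nothing further is reachable.

Bergen, Bodø, Tromsø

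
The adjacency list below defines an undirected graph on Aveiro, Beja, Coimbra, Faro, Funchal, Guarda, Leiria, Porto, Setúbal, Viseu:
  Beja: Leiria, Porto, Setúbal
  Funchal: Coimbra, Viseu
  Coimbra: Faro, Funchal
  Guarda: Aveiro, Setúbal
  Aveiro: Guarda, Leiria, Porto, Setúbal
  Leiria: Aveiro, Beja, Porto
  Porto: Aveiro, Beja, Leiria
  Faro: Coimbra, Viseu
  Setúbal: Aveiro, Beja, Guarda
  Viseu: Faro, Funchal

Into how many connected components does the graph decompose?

2

From Aveiro: component {Aveiro, Beja, Guarda, Leiria, Porto, Setúbal}.
From Coimbra: component {Coimbra, Faro, Funchal, Viseu}.
That's 2 components.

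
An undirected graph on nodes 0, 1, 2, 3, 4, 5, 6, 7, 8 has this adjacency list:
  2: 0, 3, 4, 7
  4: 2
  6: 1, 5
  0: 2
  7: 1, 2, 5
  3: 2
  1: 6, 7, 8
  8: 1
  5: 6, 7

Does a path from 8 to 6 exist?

Yes

Explore from 8.
Distance 1: reach 1.
Distance 2: reach 6, 7.
Found 6.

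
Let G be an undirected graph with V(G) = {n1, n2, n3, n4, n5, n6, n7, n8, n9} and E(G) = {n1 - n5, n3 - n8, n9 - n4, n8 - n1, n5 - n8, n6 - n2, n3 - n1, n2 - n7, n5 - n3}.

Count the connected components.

From n1: component {n1, n3, n5, n8}.
From n2: component {n2, n6, n7}.
From n4: component {n4, n9}.
That's 3 components.

3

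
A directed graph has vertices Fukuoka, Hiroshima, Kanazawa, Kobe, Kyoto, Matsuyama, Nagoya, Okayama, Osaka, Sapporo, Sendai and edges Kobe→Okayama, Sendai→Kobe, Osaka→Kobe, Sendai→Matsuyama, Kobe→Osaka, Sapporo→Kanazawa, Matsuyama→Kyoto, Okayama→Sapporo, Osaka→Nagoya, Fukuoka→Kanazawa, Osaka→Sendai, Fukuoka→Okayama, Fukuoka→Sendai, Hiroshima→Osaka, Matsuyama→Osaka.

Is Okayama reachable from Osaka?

Explore from Osaka.
Distance 1: reach Kobe, Nagoya, Sendai.
Distance 2: reach Matsuyama, Okayama.
Found Okayama.

Yes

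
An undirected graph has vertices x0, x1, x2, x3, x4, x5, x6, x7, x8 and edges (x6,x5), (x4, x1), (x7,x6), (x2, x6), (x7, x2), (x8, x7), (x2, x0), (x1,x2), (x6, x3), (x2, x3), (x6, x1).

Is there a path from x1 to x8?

Explore from x1.
Distance 1: reach x2, x4, x6.
Distance 2: reach x0, x3, x5, x7.
Distance 3: reach x8.
Found x8.

Yes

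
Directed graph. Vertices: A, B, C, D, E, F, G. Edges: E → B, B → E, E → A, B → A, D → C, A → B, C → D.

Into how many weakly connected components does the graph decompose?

From A: component {A, B, E}.
From C: component {C, D}.
From F: component {F}.
From G: component {G}.
That's 4 components.

4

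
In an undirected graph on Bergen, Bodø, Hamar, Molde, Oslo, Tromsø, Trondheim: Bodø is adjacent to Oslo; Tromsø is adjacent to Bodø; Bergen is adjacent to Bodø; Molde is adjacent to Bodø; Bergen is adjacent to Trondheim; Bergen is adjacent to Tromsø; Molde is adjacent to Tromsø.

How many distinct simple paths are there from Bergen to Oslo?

3

Bergen–Bodø–Oslo
Bergen–Tromsø–Bodø–Oslo
Bergen–Tromsø–Molde–Bodø–Oslo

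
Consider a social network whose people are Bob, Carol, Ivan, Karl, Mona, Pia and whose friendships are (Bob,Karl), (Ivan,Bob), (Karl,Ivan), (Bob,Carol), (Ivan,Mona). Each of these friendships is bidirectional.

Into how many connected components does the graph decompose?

2

From Bob: component {Bob, Carol, Ivan, Karl, Mona}.
From Pia: component {Pia}.
That's 2 components.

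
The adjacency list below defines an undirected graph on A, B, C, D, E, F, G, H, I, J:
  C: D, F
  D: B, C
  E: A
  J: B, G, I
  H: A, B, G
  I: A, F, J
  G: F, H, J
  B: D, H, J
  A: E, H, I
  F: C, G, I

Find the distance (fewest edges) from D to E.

Distance 0: D.
Distance 1: B, C.
Distance 2: F, H, J.
Distance 3: A, G, I.
Distance 4: E — contains E.

4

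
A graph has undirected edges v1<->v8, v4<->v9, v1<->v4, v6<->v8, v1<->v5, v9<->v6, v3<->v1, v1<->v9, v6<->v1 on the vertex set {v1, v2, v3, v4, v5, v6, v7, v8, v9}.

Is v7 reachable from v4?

No

Explore from v4.
Distance 1: reach v1, v9.
Distance 2: reach v3, v5, v6, v8.
The search is exhausted without reaching v7; it lies in a different component.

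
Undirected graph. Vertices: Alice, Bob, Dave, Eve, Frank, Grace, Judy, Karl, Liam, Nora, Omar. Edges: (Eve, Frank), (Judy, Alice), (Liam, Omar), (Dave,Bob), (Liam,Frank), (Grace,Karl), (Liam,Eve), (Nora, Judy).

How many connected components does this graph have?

4

From Alice: component {Alice, Judy, Nora}.
From Bob: component {Bob, Dave}.
From Eve: component {Eve, Frank, Liam, Omar}.
From Grace: component {Grace, Karl}.
That's 4 components.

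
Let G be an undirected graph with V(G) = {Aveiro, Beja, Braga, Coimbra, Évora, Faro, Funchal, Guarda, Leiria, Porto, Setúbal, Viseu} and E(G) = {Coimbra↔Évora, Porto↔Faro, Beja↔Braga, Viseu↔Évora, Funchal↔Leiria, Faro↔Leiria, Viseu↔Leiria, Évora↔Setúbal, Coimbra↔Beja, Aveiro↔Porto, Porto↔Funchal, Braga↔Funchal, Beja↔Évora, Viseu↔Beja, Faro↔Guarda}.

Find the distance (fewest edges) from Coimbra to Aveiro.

Distance 0: Coimbra.
Distance 1: Beja, Évora.
Distance 2: Braga, Setúbal, Viseu.
Distance 3: Funchal, Leiria.
Distance 4: Faro, Porto.
Distance 5: Aveiro, Guarda — contains Aveiro.

5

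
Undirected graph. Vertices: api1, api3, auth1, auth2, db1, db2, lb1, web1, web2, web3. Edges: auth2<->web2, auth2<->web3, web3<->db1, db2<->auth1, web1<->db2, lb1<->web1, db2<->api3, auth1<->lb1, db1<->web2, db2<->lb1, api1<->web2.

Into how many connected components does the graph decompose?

2

From api1: component {api1, auth2, db1, web2, web3}.
From api3: component {api3, auth1, db2, lb1, web1}.
That's 2 components.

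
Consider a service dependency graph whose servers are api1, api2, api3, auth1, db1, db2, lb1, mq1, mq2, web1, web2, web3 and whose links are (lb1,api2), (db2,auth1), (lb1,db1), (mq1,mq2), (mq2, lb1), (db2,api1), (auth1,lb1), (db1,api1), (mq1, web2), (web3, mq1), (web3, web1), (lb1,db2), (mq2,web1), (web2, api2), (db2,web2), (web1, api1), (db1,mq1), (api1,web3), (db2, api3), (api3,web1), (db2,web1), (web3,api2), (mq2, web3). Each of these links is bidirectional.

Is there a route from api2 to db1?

Explore from api2.
Distance 1: reach lb1, web2, web3.
Distance 2: reach api1, auth1, db1, db2, mq1, mq2, web1.
Found db1.

Yes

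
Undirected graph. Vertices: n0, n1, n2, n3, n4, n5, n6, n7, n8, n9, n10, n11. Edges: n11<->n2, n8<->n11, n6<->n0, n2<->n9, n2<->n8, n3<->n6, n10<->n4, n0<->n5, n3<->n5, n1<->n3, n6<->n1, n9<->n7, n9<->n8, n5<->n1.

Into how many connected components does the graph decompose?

From n0: component {n0, n1, n3, n5, n6}.
From n2: component {n2, n7, n8, n9, n11}.
From n4: component {n4, n10}.
That's 3 components.

3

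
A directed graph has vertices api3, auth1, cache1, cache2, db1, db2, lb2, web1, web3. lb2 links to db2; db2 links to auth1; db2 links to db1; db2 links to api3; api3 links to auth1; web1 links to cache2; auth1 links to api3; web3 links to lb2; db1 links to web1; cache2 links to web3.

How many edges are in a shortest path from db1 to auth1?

Distance 0: db1.
Distance 1: web1.
Distance 2: cache2.
Distance 3: web3.
Distance 4: lb2.
Distance 5: db2.
Distance 6: api3, auth1 — contains auth1.

6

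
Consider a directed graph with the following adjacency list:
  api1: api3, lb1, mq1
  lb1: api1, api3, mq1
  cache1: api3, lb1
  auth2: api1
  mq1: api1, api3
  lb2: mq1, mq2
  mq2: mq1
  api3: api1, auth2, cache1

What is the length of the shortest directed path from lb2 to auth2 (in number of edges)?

Distance 0: lb2.
Distance 1: mq1, mq2.
Distance 2: api1, api3.
Distance 3: auth2, cache1, lb1 — contains auth2.

3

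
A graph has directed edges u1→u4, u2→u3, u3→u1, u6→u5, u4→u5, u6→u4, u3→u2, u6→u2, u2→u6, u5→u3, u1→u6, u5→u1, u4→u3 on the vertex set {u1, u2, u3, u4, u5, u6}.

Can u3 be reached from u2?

Yes

Explore from u2.
Distance 1: reach u3, u6.
Found u3.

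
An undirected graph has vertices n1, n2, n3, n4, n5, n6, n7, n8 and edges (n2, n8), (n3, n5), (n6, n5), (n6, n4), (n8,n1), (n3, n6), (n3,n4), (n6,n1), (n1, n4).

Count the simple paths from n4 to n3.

5

n4–n1–n6–n3
n4–n1–n6–n5–n3
n4–n3
n4–n6–n3
n4–n6–n5–n3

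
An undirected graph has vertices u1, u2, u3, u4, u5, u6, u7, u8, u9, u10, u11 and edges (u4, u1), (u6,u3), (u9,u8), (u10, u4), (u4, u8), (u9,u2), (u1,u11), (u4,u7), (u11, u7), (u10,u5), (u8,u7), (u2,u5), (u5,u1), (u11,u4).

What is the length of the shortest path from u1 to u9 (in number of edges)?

3

Distance 0: u1.
Distance 1: u4, u5, u11.
Distance 2: u2, u7, u8, u10.
Distance 3: u9 — contains u9.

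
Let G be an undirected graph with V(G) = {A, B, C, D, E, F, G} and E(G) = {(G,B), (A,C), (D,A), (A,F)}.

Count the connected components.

From A: component {A, C, D, F}.
From B: component {B, G}.
From E: component {E}.
That's 3 components.

3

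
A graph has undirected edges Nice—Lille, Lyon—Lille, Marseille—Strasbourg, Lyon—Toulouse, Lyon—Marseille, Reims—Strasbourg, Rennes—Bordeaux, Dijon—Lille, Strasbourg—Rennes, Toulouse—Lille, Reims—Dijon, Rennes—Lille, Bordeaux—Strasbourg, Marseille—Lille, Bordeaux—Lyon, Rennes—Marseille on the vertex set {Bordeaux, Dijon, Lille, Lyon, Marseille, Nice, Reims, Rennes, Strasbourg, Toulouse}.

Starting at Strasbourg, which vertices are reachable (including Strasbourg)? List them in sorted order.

Start at Strasbourg.
Its neighbours: Bordeaux, Marseille, Reims, Rennes.
Then their neighbours: Dijon, Lille, Lyon.
Then next layer: Nice, Toulouse.
Every vertex is now reached.

Bordeaux, Dijon, Lille, Lyon, Marseille, Nice, Reims, Rennes, Strasbourg, Toulouse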